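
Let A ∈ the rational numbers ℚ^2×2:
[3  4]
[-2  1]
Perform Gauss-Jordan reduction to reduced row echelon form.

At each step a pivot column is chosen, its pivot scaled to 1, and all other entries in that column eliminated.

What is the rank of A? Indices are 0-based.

rank = 2

[1] R0 /= 3  ⇒  (1, 4/3)
     R1 -= -2·R0  ⇒  (0, 11/3)
[2] R1 /= 11/3  ⇒  (0, 1)
     R0 -= 4/3·R1  ⇒  (1, 0)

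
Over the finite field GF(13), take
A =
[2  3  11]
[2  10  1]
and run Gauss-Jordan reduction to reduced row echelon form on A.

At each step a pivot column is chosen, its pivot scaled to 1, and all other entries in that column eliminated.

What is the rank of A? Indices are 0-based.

pivot(0,0)=2: scale R0 → (1, 8, 12)
  clear (1,0): R1 −= (2)R0 → (0, 7, 3)
pivot(1,1)=7: scale R1 → (0, 1, 6)
  clear (0,1): R0 −= (8)R1 → (1, 0, 3)

rank = 2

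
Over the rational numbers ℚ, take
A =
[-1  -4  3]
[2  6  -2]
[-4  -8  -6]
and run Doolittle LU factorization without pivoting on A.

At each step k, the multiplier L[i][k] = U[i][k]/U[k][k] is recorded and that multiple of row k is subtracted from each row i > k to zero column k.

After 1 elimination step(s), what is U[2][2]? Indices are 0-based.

U[2][2] = -18

[col 0] pivot -1
  R1 -= -2*R0 → (0, -2, 4)  (L[1][0] := -2)
  R2 -= 4*R0 → (0, 8, -18)  (L[2][0] := 4)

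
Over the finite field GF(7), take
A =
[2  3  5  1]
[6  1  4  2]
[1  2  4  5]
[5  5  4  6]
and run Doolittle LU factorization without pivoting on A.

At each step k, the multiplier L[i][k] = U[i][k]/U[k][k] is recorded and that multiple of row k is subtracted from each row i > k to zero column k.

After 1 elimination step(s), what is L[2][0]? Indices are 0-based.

k=0: U[0][0]=2
  eliminate (1,0): mult=3, new row 1: (0, 6, 3, 6); set L[1][0]=3
  eliminate (2,0): mult=4, new row 2: (0, 4, 5, 1); set L[2][0]=4
  eliminate (3,0): mult=6, new row 3: (0, 1, 2, 0); set L[3][0]=6

L[2][0] = 4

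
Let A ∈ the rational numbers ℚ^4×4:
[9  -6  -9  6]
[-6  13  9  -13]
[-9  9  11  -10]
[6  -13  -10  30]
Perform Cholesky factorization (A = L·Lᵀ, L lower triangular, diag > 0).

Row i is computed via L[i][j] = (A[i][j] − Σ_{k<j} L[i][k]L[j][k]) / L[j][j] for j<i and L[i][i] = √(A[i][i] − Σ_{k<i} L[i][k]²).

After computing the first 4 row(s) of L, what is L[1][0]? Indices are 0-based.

Step 1: L[0][0] = √(9) = 3.
  L[1][0] = (-6) / L[0][0] = -2.
Step 2: L[1][1] = √(9) = 3.
  L[2][0] = (-9) / L[0][0] = -3.
  L[2][1] = (3) / L[1][1] = 1.
Step 3: L[2][2] = √(1) = 1.
  L[3][0] = (6) / L[0][0] = 2.
  L[3][1] = (-9) / L[1][1] = -3.
  L[3][2] = (-1) / L[2][2] = -1.
Step 4: L[3][3] = √(16) = 4.

L[1][0] = -2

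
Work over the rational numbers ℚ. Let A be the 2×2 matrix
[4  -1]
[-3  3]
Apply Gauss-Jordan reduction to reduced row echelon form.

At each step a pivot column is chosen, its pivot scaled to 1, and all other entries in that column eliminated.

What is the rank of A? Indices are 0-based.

rank = 2

pivot(0,0)=4: scale R0 → (1, -1/4)
  clear (1,0): R1 −= (-3)R0 → (0, 9/4)
pivot(1,1)=9/4: scale R1 → (0, 1)
  clear (0,1): R0 −= (-1/4)R1 → (1, 0)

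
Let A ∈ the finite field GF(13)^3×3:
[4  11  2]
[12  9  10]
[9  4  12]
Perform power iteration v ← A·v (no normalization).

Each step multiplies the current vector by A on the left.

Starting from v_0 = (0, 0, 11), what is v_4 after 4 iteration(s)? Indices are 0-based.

v_0 = (0, 0, 11).
v_1 = A·v_0 = (9, 6, 2).
v_2 = A·v_1 = (2, 0, 12).
v_3 = A·v_2 = (6, 1, 6).
v_4 = A·v_3 = (8, 11, 0).

v_4 = (8, 11, 0)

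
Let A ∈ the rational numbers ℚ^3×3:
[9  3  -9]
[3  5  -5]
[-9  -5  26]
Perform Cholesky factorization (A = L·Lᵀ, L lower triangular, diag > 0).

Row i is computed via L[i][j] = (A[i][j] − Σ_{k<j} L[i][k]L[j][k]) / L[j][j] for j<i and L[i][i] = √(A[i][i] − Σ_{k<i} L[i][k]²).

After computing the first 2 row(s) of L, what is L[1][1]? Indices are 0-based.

L[1][1] = 2

Step 1: L[0][0] = √(9) = 3.
  L[1][0] = (3) / L[0][0] = 1.
Step 2: L[1][1] = √(4) = 2.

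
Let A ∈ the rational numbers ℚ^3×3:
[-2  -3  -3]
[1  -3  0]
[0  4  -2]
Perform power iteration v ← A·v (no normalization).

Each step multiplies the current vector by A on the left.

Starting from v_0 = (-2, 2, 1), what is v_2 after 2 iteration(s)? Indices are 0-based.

v_0 = (-2, 2, 1).
v_1 = A·v_0 = (-5, -8, 6).
v_2 = A·v_1 = (16, 19, -44).

v_2 = (16, 19, -44)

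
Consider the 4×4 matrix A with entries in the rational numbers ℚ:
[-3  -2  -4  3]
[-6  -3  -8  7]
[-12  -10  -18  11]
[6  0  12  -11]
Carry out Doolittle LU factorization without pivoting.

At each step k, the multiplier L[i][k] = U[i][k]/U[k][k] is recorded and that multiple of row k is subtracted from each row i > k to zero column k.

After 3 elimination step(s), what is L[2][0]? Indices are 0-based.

k=0: U[0][0]=-3
  eliminate (1,0): mult=2, new row 1: (0, 1, 0, 1); set L[1][0]=2
  eliminate (2,0): mult=4, new row 2: (0, -2, -2, -1); set L[2][0]=4
  eliminate (3,0): mult=-2, new row 3: (0, -4, 4, -5); set L[3][0]=-2
k=1: U[1][1]=1
  eliminate (2,1): mult=-2, new row 2: (0, 0, -2, 1); set L[2][1]=-2
  eliminate (3,1): mult=-4, new row 3: (0, 0, 4, -1); set L[3][1]=-4
k=2: U[2][2]=-2
  eliminate (3,2): mult=-2, new row 3: (0, 0, 0, 1); set L[3][2]=-2

L[2][0] = 4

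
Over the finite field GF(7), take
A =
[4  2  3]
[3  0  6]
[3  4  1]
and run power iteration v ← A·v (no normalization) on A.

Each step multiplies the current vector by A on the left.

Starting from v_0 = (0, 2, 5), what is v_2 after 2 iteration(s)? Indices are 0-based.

v_0 = (0, 2, 5).
v_1 = A·v_0 = (5, 2, 6).
v_2 = A·v_1 = (0, 2, 1).

v_2 = (0, 2, 1)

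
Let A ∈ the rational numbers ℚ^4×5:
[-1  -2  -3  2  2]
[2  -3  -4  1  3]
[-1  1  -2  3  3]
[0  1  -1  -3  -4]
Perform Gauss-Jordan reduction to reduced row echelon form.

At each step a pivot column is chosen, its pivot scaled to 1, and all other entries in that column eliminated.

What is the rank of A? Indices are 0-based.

[1] R0 /= -1  ⇒  (1, 2, 3, -2, -2)
     R1 -= 2·R0  ⇒  (0, -7, -10, 5, 7)
     R2 -= -1·R0  ⇒  (0, 3, 1, 1, 1)
[2] R1 /= -7  ⇒  (0, 1, 10/7, -5/7, -1)
     R0 -= 2·R1  ⇒  (1, 0, 1/7, -4/7, 0)
     R2 -= 3·R1  ⇒  (0, 0, -23/7, 22/7, 4)
     R3 -= 1·R1  ⇒  (0, 0, -17/7, -16/7, -3)
[3] R2 /= -23/7  ⇒  (0, 0, 1, -22/23, -28/23)
     R0 -= 1/7·R2  ⇒  (1, 0, 0, -10/23, 4/23)
     R1 -= 10/7·R2  ⇒  (0, 1, 0, 15/23, 17/23)
     R3 -= -17/7·R2  ⇒  (0, 0, 0, -106/23, -137/23)
[4] R3 /= -106/23  ⇒  (0, 0, 0, 1, 137/106)
     R0 -= -10/23·R3  ⇒  (1, 0, 0, 0, 39/53)
     R1 -= 15/23·R3  ⇒  (0, 1, 0, 0, -11/106)
     R2 -= -22/23·R3  ⇒  (0, 0, 1, 0, 1/53)

rank = 4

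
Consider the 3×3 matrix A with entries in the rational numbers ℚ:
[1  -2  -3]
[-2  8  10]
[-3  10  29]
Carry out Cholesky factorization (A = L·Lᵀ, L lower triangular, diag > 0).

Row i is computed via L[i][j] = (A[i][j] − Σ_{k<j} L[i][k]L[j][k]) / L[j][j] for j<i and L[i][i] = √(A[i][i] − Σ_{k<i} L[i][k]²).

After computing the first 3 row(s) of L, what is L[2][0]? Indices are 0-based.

Step 1: L[0][0] = √(1) = 1.
  L[1][0] = (-2) / L[0][0] = -2.
Step 2: L[1][1] = √(4) = 2.
  L[2][0] = (-3) / L[0][0] = -3.
  L[2][1] = (4) / L[1][1] = 2.
Step 3: L[2][2] = √(16) = 4.

L[2][0] = -3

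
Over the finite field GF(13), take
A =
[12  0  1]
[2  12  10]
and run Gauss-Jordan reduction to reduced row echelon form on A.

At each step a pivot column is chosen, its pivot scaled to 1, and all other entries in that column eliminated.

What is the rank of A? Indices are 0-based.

rank = 2

[1] R0 /= 12  ⇒  (1, 0, 12)
     R1 -= 2·R0  ⇒  (0, 12, 12)
[2] R1 /= 12  ⇒  (0, 1, 1)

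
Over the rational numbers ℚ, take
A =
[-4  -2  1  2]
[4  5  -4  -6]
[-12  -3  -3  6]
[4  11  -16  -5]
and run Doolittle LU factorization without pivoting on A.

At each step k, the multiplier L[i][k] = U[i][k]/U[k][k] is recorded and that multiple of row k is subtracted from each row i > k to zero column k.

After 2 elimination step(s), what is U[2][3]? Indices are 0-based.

k=0: U[0][0]=-4
  eliminate (1,0): mult=-1, new row 1: (0, 3, -3, -4); set L[1][0]=-1
  eliminate (2,0): mult=3, new row 2: (0, 3, -6, 0); set L[2][0]=3
  eliminate (3,0): mult=-1, new row 3: (0, 9, -15, -3); set L[3][0]=-1
k=1: U[1][1]=3
  eliminate (2,1): mult=1, new row 2: (0, 0, -3, 4); set L[2][1]=1
  eliminate (3,1): mult=3, new row 3: (0, 0, -6, 9); set L[3][1]=3

U[2][3] = 4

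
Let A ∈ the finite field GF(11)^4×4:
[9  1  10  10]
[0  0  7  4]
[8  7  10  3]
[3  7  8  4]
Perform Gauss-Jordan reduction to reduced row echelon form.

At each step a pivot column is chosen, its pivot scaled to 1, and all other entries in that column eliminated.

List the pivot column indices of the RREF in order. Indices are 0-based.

step 1: normalize row 0 (÷9) = (1, 5, 6, 6)
  row 2: subtract 8×row0 = (0, 0, 6, 10)
  row 3: subtract 3×row0 = (0, 3, 1, 8)
step 2: exchange rows 1,3
step 2: normalize row 1 (÷3) = (0, 1, 4, 10)
  row 0: subtract 5×row1 = (1, 0, 8, 0)
step 3: normalize row 2 (÷6) = (0, 0, 1, 9)
  row 0: subtract 8×row2 = (1, 0, 0, 5)
  row 1: subtract 4×row2 = (0, 1, 0, 7)
  row 3: subtract 7×row2 = (0, 0, 0, 7)
step 4: normalize row 3 (÷7) = (0, 0, 0, 1)
  row 0: subtract 5×row3 = (1, 0, 0, 0)
  row 1: subtract 7×row3 = (0, 1, 0, 0)
  row 2: subtract 9×row3 = (0, 0, 1, 0)

pivot columns: 0, 1, 2, 3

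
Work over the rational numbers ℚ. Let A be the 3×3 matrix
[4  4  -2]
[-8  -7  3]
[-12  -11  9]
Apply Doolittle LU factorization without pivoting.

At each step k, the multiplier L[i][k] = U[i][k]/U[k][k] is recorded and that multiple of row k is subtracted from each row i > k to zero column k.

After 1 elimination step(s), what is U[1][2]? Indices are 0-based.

U[1][2] = -1

k=0: U[0][0]=4
  eliminate (1,0): mult=-2, new row 1: (0, 1, -1); set L[1][0]=-2
  eliminate (2,0): mult=-3, new row 2: (0, 1, 3); set L[2][0]=-3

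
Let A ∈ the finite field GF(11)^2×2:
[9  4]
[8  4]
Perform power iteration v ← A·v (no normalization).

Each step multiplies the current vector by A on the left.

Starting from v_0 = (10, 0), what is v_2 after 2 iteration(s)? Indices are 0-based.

v_0 = (10, 0).
v_1 = A·v_0 = (2, 3).
v_2 = A·v_1 = (8, 6).

v_2 = (8, 6)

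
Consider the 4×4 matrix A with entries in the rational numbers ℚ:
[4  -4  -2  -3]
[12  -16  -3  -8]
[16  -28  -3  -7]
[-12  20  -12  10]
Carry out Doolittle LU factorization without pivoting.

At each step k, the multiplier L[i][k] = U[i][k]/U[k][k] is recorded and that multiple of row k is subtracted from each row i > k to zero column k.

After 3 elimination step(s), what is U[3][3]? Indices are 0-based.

Step 1: pivot at (0,0) is 4.
  row1 ← row1 − (3)·row0  ⇒  L[1][0]=3, U row1=(0, -4, 3, 1)
  row2 ← row2 − (4)·row0  ⇒  L[2][0]=4, U row2=(0, -12, 5, 5)
  row3 ← row3 − (-3)·row0  ⇒  L[3][0]=-3, U row3=(0, 8, -18, 1)
Step 2: pivot at (1,1) is -4.
  row2 ← row2 − (3)·row1  ⇒  L[2][1]=3, U row2=(0, 0, -4, 2)
  row3 ← row3 − (-2)·row1  ⇒  L[3][1]=-2, U row3=(0, 0, -12, 3)
Step 3: pivot at (2,2) is -4.
  row3 ← row3 − (3)·row2  ⇒  L[3][2]=3, U row3=(0, 0, 0, -3)

U[3][3] = -3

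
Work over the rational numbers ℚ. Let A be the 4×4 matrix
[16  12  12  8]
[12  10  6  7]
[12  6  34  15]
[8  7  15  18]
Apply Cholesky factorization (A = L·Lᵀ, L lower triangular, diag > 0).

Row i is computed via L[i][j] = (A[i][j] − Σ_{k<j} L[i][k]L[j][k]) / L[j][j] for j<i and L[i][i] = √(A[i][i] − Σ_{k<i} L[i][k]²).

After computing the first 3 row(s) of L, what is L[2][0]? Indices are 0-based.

L[2][0] = 3

Step 1: L[0][0] = √(16) = 4.
  L[1][0] = (12) / L[0][0] = 3.
Step 2: L[1][1] = √(1) = 1.
  L[2][0] = (12) / L[0][0] = 3.
  L[2][1] = (-3) / L[1][1] = -3.
Step 3: L[2][2] = √(16) = 4.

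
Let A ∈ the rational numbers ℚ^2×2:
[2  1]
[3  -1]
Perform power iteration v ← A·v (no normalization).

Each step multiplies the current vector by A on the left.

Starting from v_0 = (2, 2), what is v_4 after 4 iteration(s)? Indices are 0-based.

v_0 = (2, 2).
v_1 = A·v_0 = (6, 4).
v_2 = A·v_1 = (16, 14).
v_3 = A·v_2 = (46, 34).
v_4 = A·v_3 = (126, 104).

v_4 = (126, 104)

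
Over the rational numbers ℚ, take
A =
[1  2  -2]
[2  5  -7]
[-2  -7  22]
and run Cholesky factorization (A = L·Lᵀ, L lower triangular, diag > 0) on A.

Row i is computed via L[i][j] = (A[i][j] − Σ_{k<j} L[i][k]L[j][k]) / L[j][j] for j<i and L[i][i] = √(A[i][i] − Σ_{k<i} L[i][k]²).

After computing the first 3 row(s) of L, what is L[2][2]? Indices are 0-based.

Step 1: L[0][0] = √(1) = 1.
  L[1][0] = (2) / L[0][0] = 2.
Step 2: L[1][1] = √(1) = 1.
  L[2][0] = (-2) / L[0][0] = -2.
  L[2][1] = (-3) / L[1][1] = -3.
Step 3: L[2][2] = √(9) = 3.

L[2][2] = 3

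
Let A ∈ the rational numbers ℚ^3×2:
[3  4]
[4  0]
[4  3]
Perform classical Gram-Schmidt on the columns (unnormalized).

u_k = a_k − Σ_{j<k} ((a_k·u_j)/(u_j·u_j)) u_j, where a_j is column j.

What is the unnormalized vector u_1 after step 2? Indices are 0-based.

Step 1: u_0 = a_0 = (3, 4, 4).
Step 2: u_1 = a_1 − (24/41)·u_0 = (92/41, -96/41, 27/41).

u_1 = (92/41, -96/41, 27/41)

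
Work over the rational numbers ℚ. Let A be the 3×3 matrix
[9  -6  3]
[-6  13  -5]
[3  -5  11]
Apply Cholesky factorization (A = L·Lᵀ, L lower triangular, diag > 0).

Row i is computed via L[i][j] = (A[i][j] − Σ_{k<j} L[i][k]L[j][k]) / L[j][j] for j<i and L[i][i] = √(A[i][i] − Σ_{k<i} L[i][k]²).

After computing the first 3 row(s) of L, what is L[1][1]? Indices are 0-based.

Step 1: L[0][0] = √(9) = 3.
  L[1][0] = (-6) / L[0][0] = -2.
Step 2: L[1][1] = √(9) = 3.
  L[2][0] = (3) / L[0][0] = 1.
  L[2][1] = (-3) / L[1][1] = -1.
Step 3: L[2][2] = √(9) = 3.

L[1][1] = 3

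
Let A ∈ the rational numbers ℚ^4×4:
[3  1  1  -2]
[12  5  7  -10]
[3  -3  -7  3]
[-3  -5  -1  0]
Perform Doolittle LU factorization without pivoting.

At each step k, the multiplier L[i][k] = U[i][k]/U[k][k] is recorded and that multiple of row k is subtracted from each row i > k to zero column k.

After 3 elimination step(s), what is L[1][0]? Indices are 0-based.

L[1][0] = 4

[col 0] pivot 3
  R1 -= 4*R0 → (0, 1, 3, -2)  (L[1][0] := 4)
  R2 -= 1*R0 → (0, -4, -8, 5)  (L[2][0] := 1)
  R3 -= -1*R0 → (0, -4, 0, -2)  (L[3][0] := -1)
[col 1] pivot 1
  R2 -= -4*R1 → (0, 0, 4, -3)  (L[2][1] := -4)
  R3 -= -4*R1 → (0, 0, 12, -10)  (L[3][1] := -4)
[col 2] pivot 4
  R3 -= 3*R2 → (0, 0, 0, -1)  (L[3][2] := 3)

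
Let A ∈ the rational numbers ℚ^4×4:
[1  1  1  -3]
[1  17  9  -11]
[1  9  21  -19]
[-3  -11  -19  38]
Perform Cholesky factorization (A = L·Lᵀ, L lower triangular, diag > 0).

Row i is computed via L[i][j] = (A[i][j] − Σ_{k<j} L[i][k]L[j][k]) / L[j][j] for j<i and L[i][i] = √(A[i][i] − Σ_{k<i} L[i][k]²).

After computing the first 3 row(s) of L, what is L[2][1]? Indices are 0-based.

L[2][1] = 2

Step 1: L[0][0] = √(1) = 1.
  L[1][0] = (1) / L[0][0] = 1.
Step 2: L[1][1] = √(16) = 4.
  L[2][0] = (1) / L[0][0] = 1.
  L[2][1] = (8) / L[1][1] = 2.
Step 3: L[2][2] = √(16) = 4.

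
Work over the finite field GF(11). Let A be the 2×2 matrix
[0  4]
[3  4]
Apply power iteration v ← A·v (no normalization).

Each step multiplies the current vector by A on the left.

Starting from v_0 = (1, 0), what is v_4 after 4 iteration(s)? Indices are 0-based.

v_0 = (1, 0).
v_1 = A·v_0 = (0, 3).
v_2 = A·v_1 = (1, 1).
v_3 = A·v_2 = (4, 7).
v_4 = A·v_3 = (6, 7).

v_4 = (6, 7)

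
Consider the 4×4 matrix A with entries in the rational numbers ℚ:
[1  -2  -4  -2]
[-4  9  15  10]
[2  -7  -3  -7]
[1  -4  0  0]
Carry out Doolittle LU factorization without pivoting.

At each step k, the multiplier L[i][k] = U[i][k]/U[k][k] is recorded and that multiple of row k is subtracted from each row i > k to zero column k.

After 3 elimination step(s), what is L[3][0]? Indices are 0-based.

L[3][0] = 1

k=0: U[0][0]=1
  eliminate (1,0): mult=-4, new row 1: (0, 1, -1, 2); set L[1][0]=-4
  eliminate (2,0): mult=2, new row 2: (0, -3, 5, -3); set L[2][0]=2
  eliminate (3,0): mult=1, new row 3: (0, -2, 4, 2); set L[3][0]=1
k=1: U[1][1]=1
  eliminate (2,1): mult=-3, new row 2: (0, 0, 2, 3); set L[2][1]=-3
  eliminate (3,1): mult=-2, new row 3: (0, 0, 2, 6); set L[3][1]=-2
k=2: U[2][2]=2
  eliminate (3,2): mult=1, new row 3: (0, 0, 0, 3); set L[3][2]=1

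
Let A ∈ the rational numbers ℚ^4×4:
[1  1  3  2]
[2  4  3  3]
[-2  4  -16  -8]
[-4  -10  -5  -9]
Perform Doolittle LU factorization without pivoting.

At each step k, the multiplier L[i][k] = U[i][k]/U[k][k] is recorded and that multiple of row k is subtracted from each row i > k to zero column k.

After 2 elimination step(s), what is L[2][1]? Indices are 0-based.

L[2][1] = 3

k=0: U[0][0]=1
  eliminate (1,0): mult=2, new row 1: (0, 2, -3, -1); set L[1][0]=2
  eliminate (2,0): mult=-2, new row 2: (0, 6, -10, -4); set L[2][0]=-2
  eliminate (3,0): mult=-4, new row 3: (0, -6, 7, -1); set L[3][0]=-4
k=1: U[1][1]=2
  eliminate (2,1): mult=3, new row 2: (0, 0, -1, -1); set L[2][1]=3
  eliminate (3,1): mult=-3, new row 3: (0, 0, -2, -4); set L[3][1]=-3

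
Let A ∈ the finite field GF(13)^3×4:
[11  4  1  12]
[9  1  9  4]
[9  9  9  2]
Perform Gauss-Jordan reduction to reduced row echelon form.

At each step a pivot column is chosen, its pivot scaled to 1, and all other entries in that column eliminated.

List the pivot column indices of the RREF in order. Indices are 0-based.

[1] R0 /= 11  ⇒  (1, 11, 6, 7)
     R1 -= 9·R0  ⇒  (0, 6, 7, 6)
     R2 -= 9·R0  ⇒  (0, 1, 7, 4)
[2] R1 /= 6  ⇒  (0, 1, 12, 1)
     R0 -= 11·R1  ⇒  (1, 0, 4, 9)
     R2 -= 1·R1  ⇒  (0, 0, 8, 3)
[3] R2 /= 8  ⇒  (0, 0, 1, 2)
     R0 -= 4·R2  ⇒  (1, 0, 0, 1)
     R1 -= 12·R2  ⇒  (0, 1, 0, 3)

pivot columns: 0, 1, 2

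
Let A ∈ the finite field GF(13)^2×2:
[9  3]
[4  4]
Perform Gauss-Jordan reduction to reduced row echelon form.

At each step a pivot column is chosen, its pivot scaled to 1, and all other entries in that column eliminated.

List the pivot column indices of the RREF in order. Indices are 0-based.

pivot columns: 0, 1

[1] R0 /= 9  ⇒  (1, 9)
     R1 -= 4·R0  ⇒  (0, 7)
[2] R1 /= 7  ⇒  (0, 1)
     R0 -= 9·R1  ⇒  (1, 0)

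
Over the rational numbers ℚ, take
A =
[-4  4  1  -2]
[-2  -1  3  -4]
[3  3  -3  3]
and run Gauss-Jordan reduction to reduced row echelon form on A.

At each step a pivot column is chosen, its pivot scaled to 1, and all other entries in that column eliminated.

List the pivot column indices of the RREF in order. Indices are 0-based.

[1] R0 /= -4  ⇒  (1, -1, -1/4, 1/2)
     R1 -= -2·R0  ⇒  (0, -3, 5/2, -3)
     R2 -= 3·R0  ⇒  (0, 6, -9/4, 3/2)
[2] R1 /= -3  ⇒  (0, 1, -5/6, 1)
     R0 -= -1·R1  ⇒  (1, 0, -13/12, 3/2)
     R2 -= 6·R1  ⇒  (0, 0, 11/4, -9/2)
[3] R2 /= 11/4  ⇒  (0, 0, 1, -18/11)
     R0 -= -13/12·R2  ⇒  (1, 0, 0, -3/11)
     R1 -= -5/6·R2  ⇒  (0, 1, 0, -4/11)

pivot columns: 0, 1, 2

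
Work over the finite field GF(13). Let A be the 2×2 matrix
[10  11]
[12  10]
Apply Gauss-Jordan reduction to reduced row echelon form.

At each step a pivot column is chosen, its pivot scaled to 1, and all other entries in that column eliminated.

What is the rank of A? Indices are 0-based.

step 1: normalize row 0 (÷10) = (1, 5)
  row 1: subtract 12×row0 = (0, 2)
step 2: normalize row 1 (÷2) = (0, 1)
  row 0: subtract 5×row1 = (1, 0)

rank = 2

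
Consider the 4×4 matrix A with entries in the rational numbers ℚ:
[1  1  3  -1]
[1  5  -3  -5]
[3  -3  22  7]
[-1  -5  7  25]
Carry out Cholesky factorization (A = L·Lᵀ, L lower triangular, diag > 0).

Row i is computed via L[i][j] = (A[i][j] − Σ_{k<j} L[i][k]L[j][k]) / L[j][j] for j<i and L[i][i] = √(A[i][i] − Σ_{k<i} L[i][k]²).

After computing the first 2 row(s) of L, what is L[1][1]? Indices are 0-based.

Step 1: L[0][0] = √(1) = 1.
  L[1][0] = (1) / L[0][0] = 1.
Step 2: L[1][1] = √(4) = 2.

L[1][1] = 2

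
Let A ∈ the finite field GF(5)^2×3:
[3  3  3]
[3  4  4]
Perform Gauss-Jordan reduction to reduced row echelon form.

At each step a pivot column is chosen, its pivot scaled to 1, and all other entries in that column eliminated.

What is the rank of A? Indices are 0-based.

rank = 2

step 1: normalize row 0 (÷3) = (1, 1, 1)
  row 1: subtract 3×row0 = (0, 1, 1)
step 2: normalize row 1 (÷1) = (0, 1, 1)
  row 0: subtract 1×row1 = (1, 0, 0)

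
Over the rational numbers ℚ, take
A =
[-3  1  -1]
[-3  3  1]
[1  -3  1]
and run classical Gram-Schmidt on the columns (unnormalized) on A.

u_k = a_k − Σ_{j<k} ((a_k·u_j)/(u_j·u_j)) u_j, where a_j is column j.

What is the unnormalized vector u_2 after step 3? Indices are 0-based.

u_2 = (-15/17, 20/17, 15/17)

Step 1: u_0 = a_0 = (-3, -3, 1).
Step 2: u_1 = a_1 − (-15/19)·u_0 = (-26/19, 12/19, -42/19).
Step 3: u_2 = a_2 − (1/19)·u_0 − (-1/34)·u_1 = (-15/17, 20/17, 15/17).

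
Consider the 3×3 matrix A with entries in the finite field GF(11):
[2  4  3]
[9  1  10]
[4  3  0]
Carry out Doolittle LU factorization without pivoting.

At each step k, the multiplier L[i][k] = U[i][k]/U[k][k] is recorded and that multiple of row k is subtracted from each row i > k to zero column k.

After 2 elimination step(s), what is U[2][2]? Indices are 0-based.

k=0: U[0][0]=2
  eliminate (1,0): mult=10, new row 1: (0, 5, 2); set L[1][0]=10
  eliminate (2,0): mult=2, new row 2: (0, 6, 5); set L[2][0]=2
k=1: U[1][1]=5
  eliminate (2,1): mult=10, new row 2: (0, 0, 7); set L[2][1]=10

U[2][2] = 7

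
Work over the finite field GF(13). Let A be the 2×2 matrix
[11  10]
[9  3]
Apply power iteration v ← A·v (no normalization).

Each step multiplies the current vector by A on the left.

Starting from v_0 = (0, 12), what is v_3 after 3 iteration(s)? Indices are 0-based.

v_3 = (5, 3)

v_0 = (0, 12).
v_1 = A·v_0 = (3, 10).
v_2 = A·v_1 = (3, 5).
v_3 = A·v_2 = (5, 3).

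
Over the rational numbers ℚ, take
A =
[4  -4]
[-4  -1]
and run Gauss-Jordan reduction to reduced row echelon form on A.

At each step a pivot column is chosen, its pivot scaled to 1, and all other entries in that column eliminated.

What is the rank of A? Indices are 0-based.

[1] R0 /= 4  ⇒  (1, -1)
     R1 -= -4·R0  ⇒  (0, -5)
[2] R1 /= -5  ⇒  (0, 1)
     R0 -= -1·R1  ⇒  (1, 0)

rank = 2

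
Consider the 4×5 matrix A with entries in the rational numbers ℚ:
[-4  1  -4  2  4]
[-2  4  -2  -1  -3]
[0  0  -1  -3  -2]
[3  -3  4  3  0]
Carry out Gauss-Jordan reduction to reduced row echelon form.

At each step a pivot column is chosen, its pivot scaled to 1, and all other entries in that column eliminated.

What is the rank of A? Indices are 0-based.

rank = 4

step 1: normalize row 0 (÷-4) = (1, -1/4, 1, -1/2, -1)
  row 1: subtract -2×row0 = (0, 7/2, 0, -2, -5)
  row 3: subtract 3×row0 = (0, -9/4, 1, 9/2, 3)
step 2: normalize row 1 (÷7/2) = (0, 1, 0, -4/7, -10/7)
  row 0: subtract -1/4×row1 = (1, 0, 1, -9/14, -19/14)
  row 3: subtract -9/4×row1 = (0, 0, 1, 45/14, -3/14)
step 3: normalize row 2 (÷-1) = (0, 0, 1, 3, 2)
  row 0: subtract 1×row2 = (1, 0, 0, -51/14, -47/14)
  row 3: subtract 1×row2 = (0, 0, 0, 3/14, -31/14)
step 4: normalize row 3 (÷3/14) = (0, 0, 0, 1, -31/3)
  row 0: subtract -51/14×row3 = (1, 0, 0, 0, -41)
  row 1: subtract -4/7×row3 = (0, 1, 0, 0, -22/3)
  row 2: subtract 3×row3 = (0, 0, 1, 0, 33)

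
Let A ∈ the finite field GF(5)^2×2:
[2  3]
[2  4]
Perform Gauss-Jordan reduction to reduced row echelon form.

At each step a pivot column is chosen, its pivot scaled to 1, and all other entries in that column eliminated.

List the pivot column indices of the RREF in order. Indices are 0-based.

pivot columns: 0, 1

pivot(0,0)=2: scale R0 → (1, 4)
  clear (1,0): R1 −= (2)R0 → (0, 1)
pivot(1,1)=1: scale R1 → (0, 1)
  clear (0,1): R0 −= (4)R1 → (1, 0)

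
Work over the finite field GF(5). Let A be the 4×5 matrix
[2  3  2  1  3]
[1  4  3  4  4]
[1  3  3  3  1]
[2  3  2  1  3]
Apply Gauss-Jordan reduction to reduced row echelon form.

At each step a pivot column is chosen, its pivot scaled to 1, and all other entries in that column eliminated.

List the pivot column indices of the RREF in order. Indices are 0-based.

pivot columns: 0, 1, 2

[1] R0 /= 2  ⇒  (1, 4, 1, 3, 4)
     R1 -= 1·R0  ⇒  (0, 0, 2, 1, 0)
     R2 -= 1·R0  ⇒  (0, 4, 2, 0, 2)
     R3 -= 2·R0  ⇒  (0, 0, 0, 0, 0)
[2] R1 <-> R2
[2] R1 /= 4  ⇒  (0, 1, 3, 0, 3)
     R0 -= 4·R1  ⇒  (1, 0, 4, 3, 2)
[3] R2 /= 2  ⇒  (0, 0, 1, 3, 0)
     R0 -= 4·R2  ⇒  (1, 0, 0, 1, 2)
     R1 -= 3·R2  ⇒  (0, 1, 0, 1, 3)
column 3 empty below row 3
column 4 empty below row 3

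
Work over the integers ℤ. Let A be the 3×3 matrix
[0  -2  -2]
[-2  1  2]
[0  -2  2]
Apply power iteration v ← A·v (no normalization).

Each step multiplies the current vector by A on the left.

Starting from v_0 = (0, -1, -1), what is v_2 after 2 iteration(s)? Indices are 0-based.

v_0 = (0, -1, -1).
v_1 = A·v_0 = (4, -3, 0).
v_2 = A·v_1 = (6, -11, 6).

v_2 = (6, -11, 6)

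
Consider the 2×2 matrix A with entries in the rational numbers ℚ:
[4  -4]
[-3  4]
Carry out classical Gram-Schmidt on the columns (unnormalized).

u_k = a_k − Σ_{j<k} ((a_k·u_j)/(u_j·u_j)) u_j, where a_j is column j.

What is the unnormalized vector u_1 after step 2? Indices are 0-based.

Step 1: u_0 = a_0 = (4, -3).
Step 2: u_1 = a_1 − (-28/25)·u_0 = (12/25, 16/25).

u_1 = (12/25, 16/25)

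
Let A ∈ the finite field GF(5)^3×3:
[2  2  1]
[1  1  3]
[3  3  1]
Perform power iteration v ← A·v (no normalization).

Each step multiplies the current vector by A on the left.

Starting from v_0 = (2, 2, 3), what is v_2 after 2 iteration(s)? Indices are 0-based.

v_0 = (2, 2, 3).
v_1 = A·v_0 = (1, 3, 0).
v_2 = A·v_1 = (3, 4, 2).

v_2 = (3, 4, 2)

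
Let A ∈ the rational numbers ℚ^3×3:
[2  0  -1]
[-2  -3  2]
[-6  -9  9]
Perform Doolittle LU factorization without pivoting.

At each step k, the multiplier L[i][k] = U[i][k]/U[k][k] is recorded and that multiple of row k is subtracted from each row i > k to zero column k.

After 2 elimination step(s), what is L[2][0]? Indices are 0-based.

k=0: U[0][0]=2
  eliminate (1,0): mult=-1, new row 1: (0, -3, 1); set L[1][0]=-1
  eliminate (2,0): mult=-3, new row 2: (0, -9, 6); set L[2][0]=-3
k=1: U[1][1]=-3
  eliminate (2,1): mult=3, new row 2: (0, 0, 3); set L[2][1]=3

L[2][0] = -3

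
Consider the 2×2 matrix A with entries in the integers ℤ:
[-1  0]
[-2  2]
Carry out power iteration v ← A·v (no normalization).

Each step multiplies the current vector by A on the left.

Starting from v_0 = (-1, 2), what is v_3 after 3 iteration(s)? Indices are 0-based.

v_3 = (1, 22)

v_0 = (-1, 2).
v_1 = A·v_0 = (1, 6).
v_2 = A·v_1 = (-1, 10).
v_3 = A·v_2 = (1, 22).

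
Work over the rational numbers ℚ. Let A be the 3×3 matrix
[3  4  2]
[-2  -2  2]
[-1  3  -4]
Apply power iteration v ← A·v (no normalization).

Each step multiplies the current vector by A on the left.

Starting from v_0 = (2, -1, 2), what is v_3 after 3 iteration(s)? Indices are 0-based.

v_0 = (2, -1, 2).
v_1 = A·v_0 = (6, 2, -13).
v_2 = A·v_1 = (0, -42, 52).
v_3 = A·v_2 = (-64, 188, -334).

v_3 = (-64, 188, -334)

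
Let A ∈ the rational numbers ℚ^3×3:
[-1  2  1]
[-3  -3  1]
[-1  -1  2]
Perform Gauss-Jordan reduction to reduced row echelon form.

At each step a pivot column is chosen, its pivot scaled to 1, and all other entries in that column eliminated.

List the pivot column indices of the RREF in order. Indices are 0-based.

step 1: normalize row 0 (÷-1) = (1, -2, -1)
  row 1: subtract -3×row0 = (0, -9, -2)
  row 2: subtract -1×row0 = (0, -3, 1)
step 2: normalize row 1 (÷-9) = (0, 1, 2/9)
  row 0: subtract -2×row1 = (1, 0, -5/9)
  row 2: subtract -3×row1 = (0, 0, 5/3)
step 3: normalize row 2 (÷5/3) = (0, 0, 1)
  row 0: subtract -5/9×row2 = (1, 0, 0)
  row 1: subtract 2/9×row2 = (0, 1, 0)

pivot columns: 0, 1, 2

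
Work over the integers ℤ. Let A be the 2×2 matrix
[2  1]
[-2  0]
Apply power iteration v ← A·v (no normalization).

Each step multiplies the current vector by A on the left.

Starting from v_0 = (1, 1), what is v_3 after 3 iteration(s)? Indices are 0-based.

v_3 = (2, -8)

v_0 = (1, 1).
v_1 = A·v_0 = (3, -2).
v_2 = A·v_1 = (4, -6).
v_3 = A·v_2 = (2, -8).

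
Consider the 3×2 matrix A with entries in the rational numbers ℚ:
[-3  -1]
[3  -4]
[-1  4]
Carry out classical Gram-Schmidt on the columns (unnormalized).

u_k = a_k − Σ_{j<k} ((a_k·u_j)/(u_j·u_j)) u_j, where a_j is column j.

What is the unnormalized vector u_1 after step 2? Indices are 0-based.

Step 1: u_0 = a_0 = (-3, 3, -1).
Step 2: u_1 = a_1 − (-13/19)·u_0 = (-58/19, -37/19, 63/19).

u_1 = (-58/19, -37/19, 63/19)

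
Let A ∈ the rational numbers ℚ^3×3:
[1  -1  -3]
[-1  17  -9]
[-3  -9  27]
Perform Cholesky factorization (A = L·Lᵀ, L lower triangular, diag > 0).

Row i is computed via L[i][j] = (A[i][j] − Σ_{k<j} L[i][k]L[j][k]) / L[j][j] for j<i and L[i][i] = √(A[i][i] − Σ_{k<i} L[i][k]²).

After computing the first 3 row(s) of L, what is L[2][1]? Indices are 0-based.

Step 1: L[0][0] = √(1) = 1.
  L[1][0] = (-1) / L[0][0] = -1.
Step 2: L[1][1] = √(16) = 4.
  L[2][0] = (-3) / L[0][0] = -3.
  L[2][1] = (-12) / L[1][1] = -3.
Step 3: L[2][2] = √(9) = 3.

L[2][1] = -3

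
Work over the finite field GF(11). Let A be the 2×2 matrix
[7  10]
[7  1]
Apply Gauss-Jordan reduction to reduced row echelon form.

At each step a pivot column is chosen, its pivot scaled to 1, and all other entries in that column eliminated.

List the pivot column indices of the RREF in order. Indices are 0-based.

pivot columns: 0, 1

[1] R0 /= 7  ⇒  (1, 3)
     R1 -= 7·R0  ⇒  (0, 2)
[2] R1 /= 2  ⇒  (0, 1)
     R0 -= 3·R1  ⇒  (1, 0)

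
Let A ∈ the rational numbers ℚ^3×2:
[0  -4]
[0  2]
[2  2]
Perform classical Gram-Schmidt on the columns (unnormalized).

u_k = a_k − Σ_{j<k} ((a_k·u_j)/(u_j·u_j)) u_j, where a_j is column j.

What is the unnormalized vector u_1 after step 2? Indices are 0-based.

Step 1: u_0 = a_0 = (0, 0, 2).
Step 2: u_1 = a_1 − (1)·u_0 = (-4, 2, 0).

u_1 = (-4, 2, 0)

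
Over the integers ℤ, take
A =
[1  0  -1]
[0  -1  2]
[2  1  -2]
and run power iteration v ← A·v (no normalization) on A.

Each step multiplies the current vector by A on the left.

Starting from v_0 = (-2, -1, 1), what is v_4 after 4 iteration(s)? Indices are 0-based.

v_0 = (-2, -1, 1).
v_1 = A·v_0 = (-3, 3, -7).
v_2 = A·v_1 = (4, -17, 11).
v_3 = A·v_2 = (-7, 39, -31).
v_4 = A·v_3 = (24, -101, 87).

v_4 = (24, -101, 87)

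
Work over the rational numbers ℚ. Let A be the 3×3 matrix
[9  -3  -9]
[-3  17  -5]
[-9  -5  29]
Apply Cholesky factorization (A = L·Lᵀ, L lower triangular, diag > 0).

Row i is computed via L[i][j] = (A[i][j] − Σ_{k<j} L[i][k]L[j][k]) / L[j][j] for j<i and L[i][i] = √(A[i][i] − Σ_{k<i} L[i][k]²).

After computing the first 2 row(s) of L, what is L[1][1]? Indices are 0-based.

Step 1: L[0][0] = √(9) = 3.
  L[1][0] = (-3) / L[0][0] = -1.
Step 2: L[1][1] = √(16) = 4.

L[1][1] = 4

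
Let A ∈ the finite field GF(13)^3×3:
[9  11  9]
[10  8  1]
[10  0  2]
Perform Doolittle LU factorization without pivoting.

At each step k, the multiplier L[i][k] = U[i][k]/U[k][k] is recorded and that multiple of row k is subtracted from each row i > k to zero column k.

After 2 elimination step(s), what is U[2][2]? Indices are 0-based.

Step 1: pivot at (0,0) is 9.
  row1 ← row1 − (4)·row0  ⇒  L[1][0]=4, U row1=(0, 3, 4)
  row2 ← row2 − (4)·row0  ⇒  L[2][0]=4, U row2=(0, 8, 5)
Step 2: pivot at (1,1) is 3.
  row2 ← row2 − (7)·row1  ⇒  L[2][1]=7, U row2=(0, 0, 3)

U[2][2] = 3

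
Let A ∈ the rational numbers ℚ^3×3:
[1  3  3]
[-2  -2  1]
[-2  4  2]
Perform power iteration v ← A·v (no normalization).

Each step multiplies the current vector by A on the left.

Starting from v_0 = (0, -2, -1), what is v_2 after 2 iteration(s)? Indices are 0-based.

v_2 = (-30, 2, 10)

v_0 = (0, -2, -1).
v_1 = A·v_0 = (-9, 3, -10).
v_2 = A·v_1 = (-30, 2, 10).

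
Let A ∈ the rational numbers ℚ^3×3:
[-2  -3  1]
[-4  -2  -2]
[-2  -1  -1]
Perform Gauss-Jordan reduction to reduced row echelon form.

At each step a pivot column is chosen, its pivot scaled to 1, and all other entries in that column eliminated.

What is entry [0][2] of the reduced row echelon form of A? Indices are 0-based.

M[0][2] = 1

step 1: normalize row 0 (÷-2) = (1, 3/2, -1/2)
  row 1: subtract -4×row0 = (0, 4, -4)
  row 2: subtract -2×row0 = (0, 2, -2)
step 2: normalize row 1 (÷4) = (0, 1, -1)
  row 0: subtract 3/2×row1 = (1, 0, 1)
  row 2: subtract 2×row1 = (0, 0, 0)
skip col 2 (zero from row 2)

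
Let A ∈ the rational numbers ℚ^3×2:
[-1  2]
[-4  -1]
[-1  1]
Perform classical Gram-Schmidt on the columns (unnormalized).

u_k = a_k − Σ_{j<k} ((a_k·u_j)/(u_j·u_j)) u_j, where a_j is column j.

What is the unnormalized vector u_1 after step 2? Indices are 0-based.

Step 1: u_0 = a_0 = (-1, -4, -1).
Step 2: u_1 = a_1 − (1/18)·u_0 = (37/18, -7/9, 19/18).

u_1 = (37/18, -7/9, 19/18)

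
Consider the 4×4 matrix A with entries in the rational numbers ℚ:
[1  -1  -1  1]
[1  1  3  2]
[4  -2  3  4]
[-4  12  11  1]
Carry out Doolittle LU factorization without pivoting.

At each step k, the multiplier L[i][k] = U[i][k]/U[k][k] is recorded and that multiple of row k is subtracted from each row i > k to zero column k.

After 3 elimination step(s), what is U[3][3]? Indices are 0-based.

k=0: U[0][0]=1
  eliminate (1,0): mult=1, new row 1: (0, 2, 4, 1); set L[1][0]=1
  eliminate (2,0): mult=4, new row 2: (0, 2, 7, 0); set L[2][0]=4
  eliminate (3,0): mult=-4, new row 3: (0, 8, 7, 5); set L[3][0]=-4
k=1: U[1][1]=2
  eliminate (2,1): mult=1, new row 2: (0, 0, 3, -1); set L[2][1]=1
  eliminate (3,1): mult=4, new row 3: (0, 0, -9, 1); set L[3][1]=4
k=2: U[2][2]=3
  eliminate (3,2): mult=-3, new row 3: (0, 0, 0, -2); set L[3][2]=-3

U[3][3] = -2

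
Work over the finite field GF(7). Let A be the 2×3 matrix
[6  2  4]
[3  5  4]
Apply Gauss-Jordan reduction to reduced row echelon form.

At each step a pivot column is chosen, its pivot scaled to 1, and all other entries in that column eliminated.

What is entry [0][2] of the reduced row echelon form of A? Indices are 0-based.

step 1: normalize row 0 (÷6) = (1, 5, 3)
  row 1: subtract 3×row0 = (0, 4, 2)
step 2: normalize row 1 (÷4) = (0, 1, 4)
  row 0: subtract 5×row1 = (1, 0, 4)

M[0][2] = 4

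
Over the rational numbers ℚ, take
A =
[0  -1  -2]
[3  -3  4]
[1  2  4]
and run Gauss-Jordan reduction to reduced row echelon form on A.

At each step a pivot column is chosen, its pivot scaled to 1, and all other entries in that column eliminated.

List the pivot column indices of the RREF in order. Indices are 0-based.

pivot columns: 0, 1, 2

[1] R0 <-> R1
[1] R0 /= 3  ⇒  (1, -1, 4/3)
     R2 -= 1·R0  ⇒  (0, 3, 8/3)
[2] R1 /= -1  ⇒  (0, 1, 2)
     R0 -= -1·R1  ⇒  (1, 0, 10/3)
     R2 -= 3·R1  ⇒  (0, 0, -10/3)
[3] R2 /= -10/3  ⇒  (0, 0, 1)
     R0 -= 10/3·R2  ⇒  (1, 0, 0)
     R1 -= 2·R2  ⇒  (0, 1, 0)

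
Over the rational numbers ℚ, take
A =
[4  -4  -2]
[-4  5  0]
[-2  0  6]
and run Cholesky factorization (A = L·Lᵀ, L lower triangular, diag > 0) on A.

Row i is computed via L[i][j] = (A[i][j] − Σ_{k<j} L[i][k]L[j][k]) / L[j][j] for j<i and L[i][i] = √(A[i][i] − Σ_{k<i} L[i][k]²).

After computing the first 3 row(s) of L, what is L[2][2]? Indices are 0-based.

Step 1: L[0][0] = √(4) = 2.
  L[1][0] = (-4) / L[0][0] = -2.
Step 2: L[1][1] = √(1) = 1.
  L[2][0] = (-2) / L[0][0] = -1.
  L[2][1] = (-2) / L[1][1] = -2.
Step 3: L[2][2] = √(1) = 1.

L[2][2] = 1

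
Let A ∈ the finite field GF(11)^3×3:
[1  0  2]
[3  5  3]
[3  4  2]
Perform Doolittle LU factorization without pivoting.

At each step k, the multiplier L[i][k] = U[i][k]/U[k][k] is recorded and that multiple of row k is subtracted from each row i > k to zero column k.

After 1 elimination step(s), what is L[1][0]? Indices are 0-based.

L[1][0] = 3

Step 1: pivot at (0,0) is 1.
  row1 ← row1 − (3)·row0  ⇒  L[1][0]=3, U row1=(0, 5, 8)
  row2 ← row2 − (3)·row0  ⇒  L[2][0]=3, U row2=(0, 4, 7)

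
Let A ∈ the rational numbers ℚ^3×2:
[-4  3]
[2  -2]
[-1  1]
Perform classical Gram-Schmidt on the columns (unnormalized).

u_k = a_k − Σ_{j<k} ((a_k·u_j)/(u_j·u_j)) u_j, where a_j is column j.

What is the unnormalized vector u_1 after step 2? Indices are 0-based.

u_1 = (-5/21, -8/21, 4/21)

Step 1: u_0 = a_0 = (-4, 2, -1).
Step 2: u_1 = a_1 − (-17/21)·u_0 = (-5/21, -8/21, 4/21).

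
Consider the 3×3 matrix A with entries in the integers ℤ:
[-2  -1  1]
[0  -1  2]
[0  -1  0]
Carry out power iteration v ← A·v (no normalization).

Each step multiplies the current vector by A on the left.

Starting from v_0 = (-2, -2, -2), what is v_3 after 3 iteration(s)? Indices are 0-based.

v_0 = (-2, -2, -2).
v_1 = A·v_0 = (4, -2, 2).
v_2 = A·v_1 = (-4, 6, 2).
v_3 = A·v_2 = (4, -2, -6).

v_3 = (4, -2, -6)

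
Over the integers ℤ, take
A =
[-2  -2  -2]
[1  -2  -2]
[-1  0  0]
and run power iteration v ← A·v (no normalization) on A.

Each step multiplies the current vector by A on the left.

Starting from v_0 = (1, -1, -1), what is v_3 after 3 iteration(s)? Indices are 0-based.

v_0 = (1, -1, -1).
v_1 = A·v_0 = (2, 5, -1).
v_2 = A·v_1 = (-12, -6, -2).
v_3 = A·v_2 = (40, 4, 12).

v_3 = (40, 4, 12)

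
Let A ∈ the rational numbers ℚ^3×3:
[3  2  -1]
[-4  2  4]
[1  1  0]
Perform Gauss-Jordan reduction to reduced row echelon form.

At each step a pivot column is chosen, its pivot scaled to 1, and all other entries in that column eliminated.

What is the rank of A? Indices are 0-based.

rank = 3

step 1: normalize row 0 (÷3) = (1, 2/3, -1/3)
  row 1: subtract -4×row0 = (0, 14/3, 8/3)
  row 2: subtract 1×row0 = (0, 1/3, 1/3)
step 2: normalize row 1 (÷14/3) = (0, 1, 4/7)
  row 0: subtract 2/3×row1 = (1, 0, -5/7)
  row 2: subtract 1/3×row1 = (0, 0, 1/7)
step 3: normalize row 2 (÷1/7) = (0, 0, 1)
  row 0: subtract -5/7×row2 = (1, 0, 0)
  row 1: subtract 4/7×row2 = (0, 1, 0)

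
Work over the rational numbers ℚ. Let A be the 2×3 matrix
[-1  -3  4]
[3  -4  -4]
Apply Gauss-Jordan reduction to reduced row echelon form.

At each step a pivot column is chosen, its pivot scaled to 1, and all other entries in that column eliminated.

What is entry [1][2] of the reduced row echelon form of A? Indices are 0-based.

M[1][2] = -8/13

[1] R0 /= -1  ⇒  (1, 3, -4)
     R1 -= 3·R0  ⇒  (0, -13, 8)
[2] R1 /= -13  ⇒  (0, 1, -8/13)
     R0 -= 3·R1  ⇒  (1, 0, -28/13)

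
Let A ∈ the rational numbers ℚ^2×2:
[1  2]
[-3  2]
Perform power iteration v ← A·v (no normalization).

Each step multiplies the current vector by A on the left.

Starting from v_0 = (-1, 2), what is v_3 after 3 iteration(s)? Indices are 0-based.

v_0 = (-1, 2).
v_1 = A·v_0 = (3, 7).
v_2 = A·v_1 = (17, 5).
v_3 = A·v_2 = (27, -41).

v_3 = (27, -41)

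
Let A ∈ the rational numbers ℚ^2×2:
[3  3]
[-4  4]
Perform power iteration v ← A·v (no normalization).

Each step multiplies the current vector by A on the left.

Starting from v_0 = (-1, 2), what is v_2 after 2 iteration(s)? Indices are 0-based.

v_2 = (45, 36)

v_0 = (-1, 2).
v_1 = A·v_0 = (3, 12).
v_2 = A·v_1 = (45, 36).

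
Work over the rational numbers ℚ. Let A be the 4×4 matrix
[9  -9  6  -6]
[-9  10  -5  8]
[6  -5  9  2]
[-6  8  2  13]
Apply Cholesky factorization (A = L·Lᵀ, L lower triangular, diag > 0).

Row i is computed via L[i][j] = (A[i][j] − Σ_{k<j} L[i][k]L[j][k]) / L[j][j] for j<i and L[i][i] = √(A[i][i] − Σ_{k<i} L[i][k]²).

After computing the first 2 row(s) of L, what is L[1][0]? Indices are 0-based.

L[1][0] = -3

Step 1: L[0][0] = √(9) = 3.
  L[1][0] = (-9) / L[0][0] = -3.
Step 2: L[1][1] = √(1) = 1.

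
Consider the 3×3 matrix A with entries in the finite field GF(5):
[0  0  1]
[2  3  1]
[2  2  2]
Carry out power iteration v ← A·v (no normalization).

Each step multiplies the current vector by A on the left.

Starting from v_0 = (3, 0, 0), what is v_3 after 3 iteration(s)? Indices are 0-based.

v_0 = (3, 0, 0).
v_1 = A·v_0 = (0, 1, 1).
v_2 = A·v_1 = (1, 4, 4).
v_3 = A·v_2 = (4, 3, 3).

v_3 = (4, 3, 3)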